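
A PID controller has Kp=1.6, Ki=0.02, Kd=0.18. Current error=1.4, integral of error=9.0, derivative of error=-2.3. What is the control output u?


u = Kp*e + Ki*int(e) + Kd*de/dt
= 1.6*1.4 + 0.02*9.0 + 0.18*(-2.3)
= 2.24 + 0.18 + -0.414
= 2.006


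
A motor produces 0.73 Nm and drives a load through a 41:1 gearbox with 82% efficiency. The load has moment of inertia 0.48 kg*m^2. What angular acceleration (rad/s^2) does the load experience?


tau_out = tau_motor * N * eta
= 0.73 * 41 * 0.82 = 24.5426 Nm
alpha = tau_out / I = 24.5426 / 0.48
= 51.1304 rad/s^2


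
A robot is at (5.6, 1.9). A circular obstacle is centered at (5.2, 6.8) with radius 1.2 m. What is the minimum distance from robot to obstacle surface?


center_dist = sqrt((5.6-5.2)^2 + (1.9-6.8)^2)
= sqrt(0.16 + 24.01)
= 4.9163
min_dist = center_dist - radius = 4.9163 - 1.2 = 3.7163 m


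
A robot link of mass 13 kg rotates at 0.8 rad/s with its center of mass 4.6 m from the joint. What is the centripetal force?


F = m * omega^2 * r
= 13 * 0.8^2 * 4.6
= 13 * 0.64 * 4.6
= 38.272 N


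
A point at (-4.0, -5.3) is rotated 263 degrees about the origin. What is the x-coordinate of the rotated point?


x' = x*cos(theta) - y*sin(theta)
cos(263 deg) = -0.1219, sin(263 deg) = -0.9925
x' = -4.0 * -0.1219 - -5.3 * -0.9925
= 0.4875 - 5.2605
= -4.773


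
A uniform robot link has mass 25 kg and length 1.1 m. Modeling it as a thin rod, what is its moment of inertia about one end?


I = (1/3) * m * L^2
= (1/3) * 25 * 1.1^2
= 0.333333 * 25 * 1.21
= 10.0833 kg*m^2


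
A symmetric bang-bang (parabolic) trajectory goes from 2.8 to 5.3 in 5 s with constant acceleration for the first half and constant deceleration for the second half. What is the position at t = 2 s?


Symmetric rest-to-rest: each phase covers (pf-p0)/2 in time T/2. 0.5*a*(T/2)^2 = (pf-p0)/2 => a = 4*(pf-p0)/T^2
a = 4*(5.3-2.8)/5^2 = 0.4
t = 2 is in the acceleration phase (t <= T/2).
p = p0 + 0.5*a*t^2 = 2.8 + 0.5*0.4*2^2
= 3.6


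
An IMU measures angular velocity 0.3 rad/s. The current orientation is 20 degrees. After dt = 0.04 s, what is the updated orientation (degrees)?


delta_theta = w * dt = 0.3 * 0.04 = 0.012 rad
= 0.6875 deg
theta_new = 20 + 0.6875 = 20.6875 deg


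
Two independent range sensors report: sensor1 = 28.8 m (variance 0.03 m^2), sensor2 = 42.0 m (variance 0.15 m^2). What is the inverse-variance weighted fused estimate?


w1 = (1/var1) / (1/var1 + 1/var2)
   = 33.3333 / (33.3333 + 6.6667) = 0.8333
w2 = 1 - w1 = 0.1667
fused = w1*s1 + w2*s2 = 24.0 + 7.0
= 31.0 m


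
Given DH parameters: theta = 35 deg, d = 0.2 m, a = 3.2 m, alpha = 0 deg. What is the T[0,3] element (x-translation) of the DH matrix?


T[0,3] = a * cos(theta)
= 3.2 * cos(35 deg)
= 3.2 * 0.8192
= 2.6213


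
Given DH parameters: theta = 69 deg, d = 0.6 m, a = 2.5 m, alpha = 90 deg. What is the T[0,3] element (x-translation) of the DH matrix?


T[0,3] = a * cos(theta)
= 2.5 * cos(69 deg)
= 2.5 * 0.3584
= 0.8959


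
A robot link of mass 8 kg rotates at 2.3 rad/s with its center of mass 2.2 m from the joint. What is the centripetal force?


F = m * omega^2 * r
= 8 * 2.3^2 * 2.2
= 8 * 5.29 * 2.2
= 93.104 N


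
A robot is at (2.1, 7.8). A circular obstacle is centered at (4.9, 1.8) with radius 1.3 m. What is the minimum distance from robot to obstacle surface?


center_dist = sqrt((2.1-4.9)^2 + (7.8-1.8)^2)
= sqrt(7.84 + 36.0)
= 6.6212
min_dist = center_dist - radius = 6.6212 - 1.3 = 5.3212 m


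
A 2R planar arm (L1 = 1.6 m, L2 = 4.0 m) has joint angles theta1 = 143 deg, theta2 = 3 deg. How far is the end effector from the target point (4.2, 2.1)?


End effector via forward kinematics:
x = L1*cos(t1) + L2*cos(t1+t2) = -4.594
y = L1*sin(t1) + L2*sin(t1+t2) = 3.1997
Distance to target:
d = sqrt((4.2 - -4.594)^2 + (2.1 - 3.1997)^2)
= sqrt(77.3339 + 1.2093)
= 8.8625 m


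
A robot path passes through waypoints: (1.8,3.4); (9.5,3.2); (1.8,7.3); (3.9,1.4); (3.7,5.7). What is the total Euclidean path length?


Segment lengths:
  seg1 = sqrt((7.7)^2 + (-0.2)^2) = 7.7026
  seg2 = sqrt((-7.7)^2 + (4.1)^2) = 8.7235
  seg3 = sqrt((2.1)^2 + (-5.9)^2) = 6.2626
  seg4 = sqrt((-0.2)^2 + (4.3)^2) = 4.3046
Total = 26.9934


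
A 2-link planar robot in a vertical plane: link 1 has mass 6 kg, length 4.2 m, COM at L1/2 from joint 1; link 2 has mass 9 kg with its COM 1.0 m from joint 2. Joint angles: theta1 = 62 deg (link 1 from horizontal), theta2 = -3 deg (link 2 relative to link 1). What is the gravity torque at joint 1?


Horizontal distance from joint 1 to link-1 COM:
  x_c1 = (L1/2)*cos(t1) = 2.1 * 0.4695 = 0.9859 m
Horizontal distance from joint 1 to link-2 COM:
  x_c2 = L1*cos(t1) + Lc2*cos(t1+t2)
       = 4.2*0.4695 + 1.0*0.515 = 2.4868 m
tau1 = m1*g*x_c1 + m2*g*x_c2
     = 6*9.81*0.9859 + 9*9.81*2.4868
     = 58.0295 + 219.5612
     = 277.5907 Nm


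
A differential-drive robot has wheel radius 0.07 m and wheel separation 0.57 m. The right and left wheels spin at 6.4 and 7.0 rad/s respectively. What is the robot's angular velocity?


vR = r*wR = 0.07*6.4 = 0.448 m/s
vL = r*wL = 0.07*7.0 = 0.49 m/s
v = (vR+vL)/2 = 0.469 m/s
omega = (vR-vL)/L = -0.0737 rad/s
angular velocity = -0.0737 rad/s


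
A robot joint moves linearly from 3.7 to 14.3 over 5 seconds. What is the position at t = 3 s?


s = t/T = 3/5 = 0.6
p(t) = p0 + (pf-p0)*s
= 3.7 + (14.3 - 3.7) * 0.6
= 10.06


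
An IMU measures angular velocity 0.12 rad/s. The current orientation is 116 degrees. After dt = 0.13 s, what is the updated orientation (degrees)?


delta_theta = w * dt = 0.12 * 0.13 = 0.0156 rad
= 0.8938 deg
theta_new = 116 + 0.8938 = 116.8938 deg


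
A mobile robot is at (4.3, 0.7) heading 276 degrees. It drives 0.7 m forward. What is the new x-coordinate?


x_new = x0 + d*cos(theta)
= 4.3 + 0.7*cos(276)
= 4.3 + 0.0732
= 4.3732


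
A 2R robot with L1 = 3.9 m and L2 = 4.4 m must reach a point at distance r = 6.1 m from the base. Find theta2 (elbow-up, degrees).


cos(theta2) = (r^2 - L1^2 - L2^2) / (2*L1*L2)
cos(theta2) = (37.21 - 15.21 - 19.36) / 34.32
cos(theta2) = 0.076923
theta2 = 85.5883 degrees


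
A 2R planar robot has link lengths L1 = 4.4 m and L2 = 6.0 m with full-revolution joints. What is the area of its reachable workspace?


r_max = L1 + L2 = 10.4 m
r_min = |L1 - L2| = 1.6 m
Area = pi*(r_max^2 - r_min^2)
= pi*(108.16 - 2.56)
= pi * 105.6
= 331.7522 m^2


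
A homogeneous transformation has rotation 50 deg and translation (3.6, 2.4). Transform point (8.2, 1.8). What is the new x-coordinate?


x' = cos(theta)*px - sin(theta)*py + tx
= 0.6428*8.2 - 0.766*1.8 + 3.6
= 7.492


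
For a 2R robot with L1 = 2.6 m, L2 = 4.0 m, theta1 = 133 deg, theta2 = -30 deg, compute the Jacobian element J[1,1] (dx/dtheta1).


J[1,1] = -L1*sin(t1) - L2*sin(t1+t2)
= -2.6*sin(133) - 4.0*sin(103)
= -5.799


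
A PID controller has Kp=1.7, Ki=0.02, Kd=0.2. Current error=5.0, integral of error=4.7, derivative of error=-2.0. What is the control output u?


u = Kp*e + Ki*int(e) + Kd*de/dt
= 1.7*5.0 + 0.02*4.7 + 0.2*(-2.0)
= 8.5 + 0.094 + -0.4
= 8.194


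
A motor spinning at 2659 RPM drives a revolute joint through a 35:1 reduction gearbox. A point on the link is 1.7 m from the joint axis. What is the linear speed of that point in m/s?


omega_motor = 2659 * 2*pi/60 = 278.4498 rad/s
omega_joint = omega_motor / 35 = 7.9557 rad/s
v = omega_joint * r = 7.9557 * 1.7
= 13.5247 m/s


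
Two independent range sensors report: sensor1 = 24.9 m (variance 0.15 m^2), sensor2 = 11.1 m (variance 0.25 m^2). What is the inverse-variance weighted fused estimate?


w1 = (1/var1) / (1/var1 + 1/var2)
   = 6.6667 / (6.6667 + 4.0) = 0.625
w2 = 1 - w1 = 0.375
fused = w1*s1 + w2*s2 = 15.5625 + 4.1625
= 19.725 m


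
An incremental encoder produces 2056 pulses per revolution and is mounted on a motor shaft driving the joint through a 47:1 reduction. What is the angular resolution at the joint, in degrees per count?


counts per rev = 2056
effective counts at joint = 2056 * 47 = 96632
resolution = 360 / 96632
= 0.0037 deg/count


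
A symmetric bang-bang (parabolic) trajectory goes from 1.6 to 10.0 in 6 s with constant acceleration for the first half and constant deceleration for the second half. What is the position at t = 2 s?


Symmetric rest-to-rest: each phase covers (pf-p0)/2 in time T/2. 0.5*a*(T/2)^2 = (pf-p0)/2 => a = 4*(pf-p0)/T^2
a = 4*(10.0-1.6)/6^2 = 0.9333
t = 2 is in the acceleration phase (t <= T/2).
p = p0 + 0.5*a*t^2 = 1.6 + 0.5*0.9333*2^2
= 3.4667


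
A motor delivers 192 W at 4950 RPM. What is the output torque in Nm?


omega = 4950 * 2*pi/60 = 518.3628 rad/s
tau = P / omega = 192 / 518.3628
= 0.3704 Nm


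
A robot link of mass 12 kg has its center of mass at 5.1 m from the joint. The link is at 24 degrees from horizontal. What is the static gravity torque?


tau = m*g*L*cos(angle)
= 12 * 9.81 * 5.1 * cos(24 deg)
= 12 * 9.81 * 5.1 * 0.9135
= 548.4671 Nm


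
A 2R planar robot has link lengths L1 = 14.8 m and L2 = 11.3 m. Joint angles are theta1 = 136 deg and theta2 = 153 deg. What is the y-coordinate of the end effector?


Convert angles to radians: theta1 = 2.3736, theta2 = 2.6704
y = L1*sin(theta1) + L2*sin(theta1+theta2)
y = 10.2809 + -10.6844
y = -0.4034


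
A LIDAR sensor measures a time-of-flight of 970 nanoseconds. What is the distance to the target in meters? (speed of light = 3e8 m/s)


tof = 970 ns = 9.7e-07 s
dist = c * tof / 2
= 3e8 * 9.7e-07 / 2
= 145.5 m


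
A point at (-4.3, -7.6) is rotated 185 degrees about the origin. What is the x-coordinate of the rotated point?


x' = x*cos(theta) - y*sin(theta)
cos(185 deg) = -0.9962, sin(185 deg) = -0.0872
x' = -4.3 * -0.9962 - -7.6 * -0.0872
= 4.2836 - 0.6624
= 3.6213


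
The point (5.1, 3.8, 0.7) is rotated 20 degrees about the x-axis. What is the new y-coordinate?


Rotation about x-axis: y' = y*cos(theta) - z*sin(theta)
= 3.8 * 0.9397 - 0.7 * 0.342
= 3.3314


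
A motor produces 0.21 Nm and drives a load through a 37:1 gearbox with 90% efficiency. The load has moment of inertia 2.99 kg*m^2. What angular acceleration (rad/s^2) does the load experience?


tau_out = tau_motor * N * eta
= 0.21 * 37 * 0.9 = 6.993 Nm
alpha = tau_out / I = 6.993 / 2.99
= 2.3388 rad/s^2


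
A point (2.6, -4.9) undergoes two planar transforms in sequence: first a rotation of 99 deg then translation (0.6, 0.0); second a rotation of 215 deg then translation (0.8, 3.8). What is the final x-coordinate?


After transform 1:
x1 = cos(99)*2.6 - sin(99)*-4.9 + 0.6 = 5.0329
y1 = sin(99)*2.6 + cos(99)*-4.9 + 0.0 = 3.3345
After transform 2:
x2 = cos(215)*5.0329 - sin(215)*3.3345 + 0.8
= -1.4101


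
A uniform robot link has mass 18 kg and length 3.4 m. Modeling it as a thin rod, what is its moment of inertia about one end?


I = (1/3) * m * L^2
= (1/3) * 18 * 3.4^2
= 0.333333 * 18 * 11.56
= 69.36 kg*m^2


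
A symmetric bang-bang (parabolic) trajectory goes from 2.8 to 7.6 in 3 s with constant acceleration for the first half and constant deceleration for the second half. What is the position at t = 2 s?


Symmetric rest-to-rest: each phase covers (pf-p0)/2 in time T/2. 0.5*a*(T/2)^2 = (pf-p0)/2 => a = 4*(pf-p0)/T^2
a = 4*(7.6-2.8)/3^2 = 2.1333
t = 2 is in the deceleration phase (t > T/2).
p = pf - 0.5*a*(T-t)^2 = 7.6 - 0.5*2.1333*1^2
= 6.5333


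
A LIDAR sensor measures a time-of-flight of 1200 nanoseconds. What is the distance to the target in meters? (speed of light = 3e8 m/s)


tof = 1200 ns = 1.2e-06 s
dist = c * tof / 2
= 3e8 * 1.2e-06 / 2
= 180.0 m


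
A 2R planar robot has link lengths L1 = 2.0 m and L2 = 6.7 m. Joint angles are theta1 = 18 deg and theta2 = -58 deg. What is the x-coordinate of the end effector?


Convert angles to radians: theta1 = 0.3142, theta2 = -1.0123
x = L1*cos(theta1) + L2*cos(theta1+theta2)
x = 1.9021 + 5.1325
x = 7.0346


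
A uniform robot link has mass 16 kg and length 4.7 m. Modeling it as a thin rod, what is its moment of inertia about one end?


I = (1/3) * m * L^2
= (1/3) * 16 * 4.7^2
= 0.333333 * 16 * 22.09
= 117.8133 kg*m^2


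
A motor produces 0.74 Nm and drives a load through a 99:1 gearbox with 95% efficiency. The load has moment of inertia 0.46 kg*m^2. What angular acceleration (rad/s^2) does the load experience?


tau_out = tau_motor * N * eta
= 0.74 * 99 * 0.95 = 69.597 Nm
alpha = tau_out / I = 69.597 / 0.46
= 151.2978 rad/s^2


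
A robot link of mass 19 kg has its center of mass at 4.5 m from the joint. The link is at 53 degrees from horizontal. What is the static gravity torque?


tau = m*g*L*cos(angle)
= 19 * 9.81 * 4.5 * cos(53 deg)
= 19 * 9.81 * 4.5 * 0.6018
= 504.7754 Nm


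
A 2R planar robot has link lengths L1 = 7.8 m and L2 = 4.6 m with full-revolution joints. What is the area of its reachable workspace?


r_max = L1 + L2 = 12.4 m
r_min = |L1 - L2| = 3.2 m
Area = pi*(r_max^2 - r_min^2)
= pi*(153.76 - 10.24)
= pi * 143.52
= 450.8814 m^2


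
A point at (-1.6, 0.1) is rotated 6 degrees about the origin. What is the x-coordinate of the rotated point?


x' = x*cos(theta) - y*sin(theta)
cos(6 deg) = 0.9945, sin(6 deg) = 0.1045
x' = -1.6 * 0.9945 - 0.1 * 0.1045
= -1.5912 - 0.0105
= -1.6017


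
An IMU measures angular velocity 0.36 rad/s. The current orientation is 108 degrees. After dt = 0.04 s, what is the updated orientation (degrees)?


delta_theta = w * dt = 0.36 * 0.04 = 0.0144 rad
= 0.8251 deg
theta_new = 108 + 0.8251 = 108.8251 deg


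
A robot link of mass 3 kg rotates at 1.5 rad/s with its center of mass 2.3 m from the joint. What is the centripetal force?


F = m * omega^2 * r
= 3 * 1.5^2 * 2.3
= 3 * 2.25 * 2.3
= 15.525 N


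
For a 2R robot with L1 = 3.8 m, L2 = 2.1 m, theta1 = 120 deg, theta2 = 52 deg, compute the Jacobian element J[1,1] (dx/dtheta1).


J[1,1] = -L1*sin(t1) - L2*sin(t1+t2)
= -3.8*sin(120) - 2.1*sin(172)
= -3.5832


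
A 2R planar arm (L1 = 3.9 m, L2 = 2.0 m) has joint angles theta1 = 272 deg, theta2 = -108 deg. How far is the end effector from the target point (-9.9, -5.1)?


End effector via forward kinematics:
x = L1*cos(t1) + L2*cos(t1+t2) = -1.7864
y = L1*sin(t1) + L2*sin(t1+t2) = -3.3463
Distance to target:
d = sqrt((-9.9 - -1.7864)^2 + (-5.1 - -3.3463)^2)
= sqrt(65.8303 + 3.0753)
= 8.3009 m


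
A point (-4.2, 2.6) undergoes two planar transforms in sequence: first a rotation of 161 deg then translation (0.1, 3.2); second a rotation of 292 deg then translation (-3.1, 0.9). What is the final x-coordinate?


After transform 1:
x1 = cos(161)*-4.2 - sin(161)*2.6 + 0.1 = 3.2247
y1 = sin(161)*-4.2 + cos(161)*2.6 + 3.2 = -0.6257
After transform 2:
x2 = cos(292)*3.2247 - sin(292)*-0.6257 + -3.1
= -2.4722


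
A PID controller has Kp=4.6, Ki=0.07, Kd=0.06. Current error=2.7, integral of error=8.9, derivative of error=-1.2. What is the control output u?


u = Kp*e + Ki*int(e) + Kd*de/dt
= 4.6*2.7 + 0.07*8.9 + 0.06*(-1.2)
= 12.42 + 0.623 + -0.072
= 12.971


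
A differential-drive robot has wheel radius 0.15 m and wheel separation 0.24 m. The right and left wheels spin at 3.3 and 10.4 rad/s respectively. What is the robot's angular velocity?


vR = r*wR = 0.15*3.3 = 0.495 m/s
vL = r*wL = 0.15*10.4 = 1.56 m/s
v = (vR+vL)/2 = 1.0275 m/s
omega = (vR-vL)/L = -4.4375 rad/s
angular velocity = -4.4375 rad/s


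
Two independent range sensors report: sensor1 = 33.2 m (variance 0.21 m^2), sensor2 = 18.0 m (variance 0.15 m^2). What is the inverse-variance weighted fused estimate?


w1 = (1/var1) / (1/var1 + 1/var2)
   = 4.7619 / (4.7619 + 6.6667) = 0.4167
w2 = 1 - w1 = 0.5833
fused = w1*s1 + w2*s2 = 13.8333 + 10.5
= 24.3333 m


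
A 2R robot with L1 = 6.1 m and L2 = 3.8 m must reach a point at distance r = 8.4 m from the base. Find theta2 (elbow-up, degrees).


cos(theta2) = (r^2 - L1^2 - L2^2) / (2*L1*L2)
cos(theta2) = (70.56 - 37.21 - 14.44) / 46.36
cos(theta2) = 0.407895
theta2 = 65.9273 degrees


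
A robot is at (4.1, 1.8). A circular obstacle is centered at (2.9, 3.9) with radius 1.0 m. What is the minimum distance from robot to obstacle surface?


center_dist = sqrt((4.1-2.9)^2 + (1.8-3.9)^2)
= sqrt(1.44 + 4.41)
= 2.4187
min_dist = center_dist - radius = 2.4187 - 1.0 = 1.4187 m


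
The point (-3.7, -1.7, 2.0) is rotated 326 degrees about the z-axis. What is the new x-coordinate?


Rotation about z-axis: x' = x*cos(theta) - y*sin(theta)
= -3.7 * 0.829 - -1.7 * -0.5592
= -4.0181


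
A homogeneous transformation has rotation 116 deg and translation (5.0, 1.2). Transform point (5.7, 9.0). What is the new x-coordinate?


x' = cos(theta)*px - sin(theta)*py + tx
= -0.4384*5.7 - 0.8988*9.0 + 5.0
= -5.5879


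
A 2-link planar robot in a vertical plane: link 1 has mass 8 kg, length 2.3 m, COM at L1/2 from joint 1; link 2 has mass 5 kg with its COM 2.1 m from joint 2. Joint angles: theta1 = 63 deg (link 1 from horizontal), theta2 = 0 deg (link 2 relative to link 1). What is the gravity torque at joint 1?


Horizontal distance from joint 1 to link-1 COM:
  x_c1 = (L1/2)*cos(t1) = 1.15 * 0.454 = 0.5221 m
Horizontal distance from joint 1 to link-2 COM:
  x_c2 = L1*cos(t1) + Lc2*cos(t1+t2)
       = 2.3*0.454 + 2.1*0.454 = 1.9976 m
tau1 = m1*g*x_c1 + m2*g*x_c2
     = 8*9.81*0.5221 + 5*9.81*1.9976
     = 40.9736 + 97.9802
     = 138.9538 Nm


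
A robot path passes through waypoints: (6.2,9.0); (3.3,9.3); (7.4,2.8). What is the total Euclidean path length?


Segment lengths:
  seg1 = sqrt((-2.9)^2 + (0.3)^2) = 2.9155
  seg2 = sqrt((4.1)^2 + (-6.5)^2) = 7.6851
Total = 10.6005


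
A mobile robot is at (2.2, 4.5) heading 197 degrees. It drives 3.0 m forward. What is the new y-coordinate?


y_new = y0 + d*sin(theta)
= 4.5 + 3.0*sin(197)
= 4.5 + -0.8771
= 3.6229


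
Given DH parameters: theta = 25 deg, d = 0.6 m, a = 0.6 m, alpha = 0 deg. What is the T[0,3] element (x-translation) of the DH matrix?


T[0,3] = a * cos(theta)
= 0.6 * cos(25 deg)
= 0.6 * 0.9063
= 0.5438


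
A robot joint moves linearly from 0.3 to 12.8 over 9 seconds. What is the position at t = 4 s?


s = t/T = 4/9 = 0.4444
p(t) = p0 + (pf-p0)*s
= 0.3 + (12.8 - 0.3) * 0.4444
= 5.8556


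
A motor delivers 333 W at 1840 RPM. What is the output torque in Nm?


omega = 1840 * 2*pi/60 = 192.6843 rad/s
tau = P / omega = 333 / 192.6843
= 1.7282 Nm


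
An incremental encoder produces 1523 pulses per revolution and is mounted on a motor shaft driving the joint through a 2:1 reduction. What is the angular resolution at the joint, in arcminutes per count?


counts per rev = 1523
effective counts at joint = 1523 * 2 = 3046
resolution = 360*60 / 3046
= 7.0913 arcmin/count


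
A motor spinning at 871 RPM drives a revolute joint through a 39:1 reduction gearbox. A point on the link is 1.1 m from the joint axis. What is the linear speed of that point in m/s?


omega_motor = 871 * 2*pi/60 = 91.2109 rad/s
omega_joint = omega_motor / 39 = 2.3387 rad/s
v = omega_joint * r = 2.3387 * 1.1
= 2.5726 m/s


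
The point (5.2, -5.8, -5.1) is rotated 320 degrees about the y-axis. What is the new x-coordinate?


Rotation about y-axis: x' = x*cos(theta) + z*sin(theta)
= 5.2 * 0.766 + -5.1 * -0.6428
= 7.2616


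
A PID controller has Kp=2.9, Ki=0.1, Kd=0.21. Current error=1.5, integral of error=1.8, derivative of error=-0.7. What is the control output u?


u = Kp*e + Ki*int(e) + Kd*de/dt
= 2.9*1.5 + 0.1*1.8 + 0.21*(-0.7)
= 4.35 + 0.18 + -0.147
= 4.383


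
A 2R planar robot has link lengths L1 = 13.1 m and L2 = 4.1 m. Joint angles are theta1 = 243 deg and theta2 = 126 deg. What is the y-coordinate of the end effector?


Convert angles to radians: theta1 = 4.2412, theta2 = 2.1991
y = L1*sin(theta1) + L2*sin(theta1+theta2)
y = -11.6722 + 0.6414
y = -11.0308


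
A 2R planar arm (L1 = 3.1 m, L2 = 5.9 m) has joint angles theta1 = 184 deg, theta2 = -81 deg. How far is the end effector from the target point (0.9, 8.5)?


End effector via forward kinematics:
x = L1*cos(t1) + L2*cos(t1+t2) = -4.4197
y = L1*sin(t1) + L2*sin(t1+t2) = 5.5325
Distance to target:
d = sqrt((0.9 - -4.4197)^2 + (8.5 - 5.5325)^2)
= sqrt(28.2988 + 8.8058)
= 6.0914 m


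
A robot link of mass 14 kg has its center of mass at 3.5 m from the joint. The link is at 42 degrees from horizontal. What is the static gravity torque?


tau = m*g*L*cos(angle)
= 14 * 9.81 * 3.5 * cos(42 deg)
= 14 * 9.81 * 3.5 * 0.7431
= 357.2223 Nm


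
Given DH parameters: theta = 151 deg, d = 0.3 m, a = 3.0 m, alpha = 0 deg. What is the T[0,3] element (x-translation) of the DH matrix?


T[0,3] = a * cos(theta)
= 3.0 * cos(151 deg)
= 3.0 * -0.8746
= -2.6239


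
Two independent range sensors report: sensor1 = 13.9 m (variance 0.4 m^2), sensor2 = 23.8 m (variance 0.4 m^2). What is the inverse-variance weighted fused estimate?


w1 = (1/var1) / (1/var1 + 1/var2)
   = 2.5 / (2.5 + 2.5) = 0.5
w2 = 1 - w1 = 0.5
fused = w1*s1 + w2*s2 = 6.95 + 11.9
= 18.85 m


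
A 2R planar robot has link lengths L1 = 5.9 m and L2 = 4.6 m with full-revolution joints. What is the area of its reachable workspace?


r_max = L1 + L2 = 10.5 m
r_min = |L1 - L2| = 1.3 m
Area = pi*(r_max^2 - r_min^2)
= pi*(110.25 - 1.69)
= pi * 108.56
= 341.0513 m^2


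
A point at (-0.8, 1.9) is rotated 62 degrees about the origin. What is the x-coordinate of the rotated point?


x' = x*cos(theta) - y*sin(theta)
cos(62 deg) = 0.4695, sin(62 deg) = 0.8829
x' = -0.8 * 0.4695 - 1.9 * 0.8829
= -0.3756 - 1.6776
= -2.0532


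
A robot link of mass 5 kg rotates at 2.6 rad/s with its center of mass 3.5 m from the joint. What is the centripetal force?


F = m * omega^2 * r
= 5 * 2.6^2 * 3.5
= 5 * 6.76 * 3.5
= 118.3 N


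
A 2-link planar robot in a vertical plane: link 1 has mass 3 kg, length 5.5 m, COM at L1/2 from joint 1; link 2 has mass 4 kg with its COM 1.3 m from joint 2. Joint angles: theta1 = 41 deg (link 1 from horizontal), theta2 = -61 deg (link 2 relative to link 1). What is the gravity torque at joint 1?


Horizontal distance from joint 1 to link-1 COM:
  x_c1 = (L1/2)*cos(t1) = 2.75 * 0.7547 = 2.0755 m
Horizontal distance from joint 1 to link-2 COM:
  x_c2 = L1*cos(t1) + Lc2*cos(t1+t2)
       = 5.5*0.7547 + 1.3*0.9397 = 5.3725 m
tau1 = m1*g*x_c1 + m2*g*x_c2
     = 3*9.81*2.0755 + 4*9.81*5.3725
     = 61.0805 + 210.817
     = 271.8976 Nm


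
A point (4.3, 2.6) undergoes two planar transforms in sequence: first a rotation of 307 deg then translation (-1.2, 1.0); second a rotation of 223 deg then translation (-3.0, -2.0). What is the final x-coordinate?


After transform 1:
x1 = cos(307)*4.3 - sin(307)*2.6 + -1.2 = 3.4643
y1 = sin(307)*4.3 + cos(307)*2.6 + 1.0 = -0.8694
After transform 2:
x2 = cos(223)*3.4643 - sin(223)*-0.8694 + -3.0
= -6.1265


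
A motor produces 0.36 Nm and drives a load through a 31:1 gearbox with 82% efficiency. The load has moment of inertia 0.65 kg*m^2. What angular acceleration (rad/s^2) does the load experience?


tau_out = tau_motor * N * eta
= 0.36 * 31 * 0.82 = 9.1512 Nm
alpha = tau_out / I = 9.1512 / 0.65
= 14.0788 rad/s^2


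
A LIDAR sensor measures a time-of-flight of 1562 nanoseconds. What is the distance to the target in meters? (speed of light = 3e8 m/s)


tof = 1562 ns = 1.562e-06 s
dist = c * tof / 2
= 3e8 * 1.562e-06 / 2
= 234.3 m


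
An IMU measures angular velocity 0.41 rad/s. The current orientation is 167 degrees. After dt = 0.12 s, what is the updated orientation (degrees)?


delta_theta = w * dt = 0.41 * 0.12 = 0.0492 rad
= 2.819 deg
theta_new = 167 + 2.819 = 169.819 deg


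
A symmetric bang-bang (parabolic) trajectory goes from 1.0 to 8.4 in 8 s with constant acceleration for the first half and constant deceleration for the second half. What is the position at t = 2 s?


Symmetric rest-to-rest: each phase covers (pf-p0)/2 in time T/2. 0.5*a*(T/2)^2 = (pf-p0)/2 => a = 4*(pf-p0)/T^2
a = 4*(8.4-1.0)/8^2 = 0.4625
t = 2 is in the acceleration phase (t <= T/2).
p = p0 + 0.5*a*t^2 = 1.0 + 0.5*0.4625*2^2
= 1.925


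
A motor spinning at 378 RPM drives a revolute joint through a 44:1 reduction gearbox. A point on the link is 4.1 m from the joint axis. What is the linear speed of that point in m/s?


omega_motor = 378 * 2*pi/60 = 39.5841 rad/s
omega_joint = omega_motor / 44 = 0.8996 rad/s
v = omega_joint * r = 0.8996 * 4.1
= 3.6885 m/s


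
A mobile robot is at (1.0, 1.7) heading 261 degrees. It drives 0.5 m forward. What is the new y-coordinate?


y_new = y0 + d*sin(theta)
= 1.7 + 0.5*sin(261)
= 1.7 + -0.4938
= 1.2062


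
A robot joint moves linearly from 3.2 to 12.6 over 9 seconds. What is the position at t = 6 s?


s = t/T = 6/9 = 0.6667
p(t) = p0 + (pf-p0)*s
= 3.2 + (12.6 - 3.2) * 0.6667
= 9.4667


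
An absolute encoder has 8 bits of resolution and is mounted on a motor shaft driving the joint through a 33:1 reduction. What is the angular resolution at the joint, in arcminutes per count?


counts = 2^8 = 256
effective counts at joint = 256 * 33 = 8448
resolution = 360*60 / 8448
= 2.5568 arcmin/count


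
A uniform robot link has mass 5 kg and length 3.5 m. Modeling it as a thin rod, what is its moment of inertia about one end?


I = (1/3) * m * L^2
= (1/3) * 5 * 3.5^2
= 0.333333 * 5 * 12.25
= 20.4167 kg*m^2


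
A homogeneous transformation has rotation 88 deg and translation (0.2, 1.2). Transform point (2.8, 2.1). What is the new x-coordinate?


x' = cos(theta)*px - sin(theta)*py + tx
= 0.0349*2.8 - 0.9994*2.1 + 0.2
= -1.801


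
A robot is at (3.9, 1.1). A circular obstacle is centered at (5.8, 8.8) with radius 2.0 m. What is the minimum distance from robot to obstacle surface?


center_dist = sqrt((3.9-5.8)^2 + (1.1-8.8)^2)
= sqrt(3.61 + 59.29)
= 7.931
min_dist = center_dist - radius = 7.931 - 2.0 = 5.931 m


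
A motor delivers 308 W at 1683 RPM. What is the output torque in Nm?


omega = 1683 * 2*pi/60 = 176.2433 rad/s
tau = P / omega = 308 / 176.2433
= 1.7476 Nm


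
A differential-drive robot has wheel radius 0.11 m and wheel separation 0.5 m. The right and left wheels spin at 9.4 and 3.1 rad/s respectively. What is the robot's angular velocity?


vR = r*wR = 0.11*9.4 = 1.034 m/s
vL = r*wL = 0.11*3.1 = 0.341 m/s
v = (vR+vL)/2 = 0.6875 m/s
omega = (vR-vL)/L = 1.386 rad/s
angular velocity = 1.386 rad/s


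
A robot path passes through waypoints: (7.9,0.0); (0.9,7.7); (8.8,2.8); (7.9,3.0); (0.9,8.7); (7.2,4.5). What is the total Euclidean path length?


Segment lengths:
  seg1 = sqrt((-7.0)^2 + (7.7)^2) = 10.4062
  seg2 = sqrt((7.9)^2 + (-4.9)^2) = 9.2962
  seg3 = sqrt((-0.9)^2 + (0.2)^2) = 0.922
  seg4 = sqrt((-7.0)^2 + (5.7)^2) = 9.0272
  seg5 = sqrt((6.3)^2 + (-4.2)^2) = 7.5717
Total = 37.2233


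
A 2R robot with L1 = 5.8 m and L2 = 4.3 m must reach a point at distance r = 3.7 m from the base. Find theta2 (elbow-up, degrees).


cos(theta2) = (r^2 - L1^2 - L2^2) / (2*L1*L2)
cos(theta2) = (13.69 - 33.64 - 18.49) / 49.88
cos(theta2) = -0.77065
theta2 = 140.4123 degrees


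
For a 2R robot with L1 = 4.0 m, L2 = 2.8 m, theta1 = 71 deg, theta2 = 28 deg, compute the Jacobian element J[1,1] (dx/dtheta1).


J[1,1] = -L1*sin(t1) - L2*sin(t1+t2)
= -4.0*sin(71) - 2.8*sin(99)
= -6.5476


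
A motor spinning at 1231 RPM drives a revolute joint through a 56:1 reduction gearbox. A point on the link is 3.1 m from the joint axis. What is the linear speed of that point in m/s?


omega_motor = 1231 * 2*pi/60 = 128.91 rad/s
omega_joint = omega_motor / 56 = 2.302 rad/s
v = omega_joint * r = 2.302 * 3.1
= 7.1361 m/s


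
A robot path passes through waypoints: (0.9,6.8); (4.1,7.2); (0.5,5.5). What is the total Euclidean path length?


Segment lengths:
  seg1 = sqrt((3.2)^2 + (0.4)^2) = 3.2249
  seg2 = sqrt((-3.6)^2 + (-1.7)^2) = 3.9812
Total = 7.2061


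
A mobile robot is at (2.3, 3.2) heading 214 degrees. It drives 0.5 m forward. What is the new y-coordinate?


y_new = y0 + d*sin(theta)
= 3.2 + 0.5*sin(214)
= 3.2 + -0.2796
= 2.9204


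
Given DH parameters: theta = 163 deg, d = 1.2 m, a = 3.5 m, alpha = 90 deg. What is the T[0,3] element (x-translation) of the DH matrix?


T[0,3] = a * cos(theta)
= 3.5 * cos(163 deg)
= 3.5 * -0.9563
= -3.3471


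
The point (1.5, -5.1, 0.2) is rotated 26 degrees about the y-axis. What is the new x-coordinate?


Rotation about y-axis: x' = x*cos(theta) + z*sin(theta)
= 1.5 * 0.8988 + 0.2 * 0.4384
= 1.4359


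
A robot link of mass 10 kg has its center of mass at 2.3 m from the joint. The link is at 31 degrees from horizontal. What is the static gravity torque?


tau = m*g*L*cos(angle)
= 10 * 9.81 * 2.3 * cos(31 deg)
= 10 * 9.81 * 2.3 * 0.8572
= 193.4027 Nm


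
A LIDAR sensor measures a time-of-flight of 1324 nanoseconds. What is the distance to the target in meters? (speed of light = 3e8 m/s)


tof = 1324 ns = 1.324e-06 s
dist = c * tof / 2
= 3e8 * 1.324e-06 / 2
= 198.6 m


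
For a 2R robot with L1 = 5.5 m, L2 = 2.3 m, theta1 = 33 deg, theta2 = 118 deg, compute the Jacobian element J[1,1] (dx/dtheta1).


J[1,1] = -L1*sin(t1) - L2*sin(t1+t2)
= -5.5*sin(33) - 2.3*sin(151)
= -4.1106


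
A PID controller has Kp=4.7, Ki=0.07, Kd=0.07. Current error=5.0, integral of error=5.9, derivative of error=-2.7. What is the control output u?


u = Kp*e + Ki*int(e) + Kd*de/dt
= 4.7*5.0 + 0.07*5.9 + 0.07*(-2.7)
= 23.5 + 0.413 + -0.189
= 23.724


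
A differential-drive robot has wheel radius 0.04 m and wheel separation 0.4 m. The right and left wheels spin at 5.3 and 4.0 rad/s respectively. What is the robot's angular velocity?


vR = r*wR = 0.04*5.3 = 0.212 m/s
vL = r*wL = 0.04*4.0 = 0.16 m/s
v = (vR+vL)/2 = 0.186 m/s
omega = (vR-vL)/L = 0.13 rad/s
angular velocity = 0.13 rad/s


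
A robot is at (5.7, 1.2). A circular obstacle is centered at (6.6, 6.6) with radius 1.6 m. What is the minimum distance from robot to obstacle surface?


center_dist = sqrt((5.7-6.6)^2 + (1.2-6.6)^2)
= sqrt(0.81 + 29.16)
= 5.4745
min_dist = center_dist - radius = 5.4745 - 1.6 = 3.8745 m


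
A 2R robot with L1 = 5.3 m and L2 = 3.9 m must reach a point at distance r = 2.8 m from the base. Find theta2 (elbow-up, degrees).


cos(theta2) = (r^2 - L1^2 - L2^2) / (2*L1*L2)
cos(theta2) = (7.84 - 28.09 - 15.21) / 41.34
cos(theta2) = -0.857765
theta2 = 149.0665 degrees


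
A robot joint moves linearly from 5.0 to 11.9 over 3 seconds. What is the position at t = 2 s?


s = t/T = 2/3 = 0.6667
p(t) = p0 + (pf-p0)*s
= 5.0 + (11.9 - 5.0) * 0.6667
= 9.6


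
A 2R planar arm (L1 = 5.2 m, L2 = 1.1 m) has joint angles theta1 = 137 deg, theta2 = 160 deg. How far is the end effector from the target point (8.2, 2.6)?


End effector via forward kinematics:
x = L1*cos(t1) + L2*cos(t1+t2) = -3.3036
y = L1*sin(t1) + L2*sin(t1+t2) = 2.5663
Distance to target:
d = sqrt((8.2 - -3.3036)^2 + (2.6 - 2.5663)^2)
= sqrt(132.334 + 0.0011)
= 11.5037 m


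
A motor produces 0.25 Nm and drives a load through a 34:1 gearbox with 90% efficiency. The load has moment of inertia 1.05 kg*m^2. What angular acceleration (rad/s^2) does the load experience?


tau_out = tau_motor * N * eta
= 0.25 * 34 * 0.9 = 7.65 Nm
alpha = tau_out / I = 7.65 / 1.05
= 7.2857 rad/s^2


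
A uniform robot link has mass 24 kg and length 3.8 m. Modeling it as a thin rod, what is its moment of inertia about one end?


I = (1/3) * m * L^2
= (1/3) * 24 * 3.8^2
= 0.333333 * 24 * 14.44
= 115.52 kg*m^2


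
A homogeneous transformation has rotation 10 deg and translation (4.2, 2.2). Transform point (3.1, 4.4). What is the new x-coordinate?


x' = cos(theta)*px - sin(theta)*py + tx
= 0.9848*3.1 - 0.1736*4.4 + 4.2
= 6.4889


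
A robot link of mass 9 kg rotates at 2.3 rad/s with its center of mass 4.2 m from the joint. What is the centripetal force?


F = m * omega^2 * r
= 9 * 2.3^2 * 4.2
= 9 * 5.29 * 4.2
= 199.962 N


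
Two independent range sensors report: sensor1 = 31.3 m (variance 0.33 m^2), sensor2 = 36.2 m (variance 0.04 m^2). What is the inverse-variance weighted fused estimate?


w1 = (1/var1) / (1/var1 + 1/var2)
   = 3.0303 / (3.0303 + 25.0) = 0.1081
w2 = 1 - w1 = 0.8919
fused = w1*s1 + w2*s2 = 3.3838 + 32.2865
= 35.6703 m


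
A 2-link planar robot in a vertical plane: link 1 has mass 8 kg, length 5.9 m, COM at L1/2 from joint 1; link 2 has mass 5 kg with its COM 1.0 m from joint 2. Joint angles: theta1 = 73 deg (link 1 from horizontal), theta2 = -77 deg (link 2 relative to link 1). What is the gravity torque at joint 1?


Horizontal distance from joint 1 to link-1 COM:
  x_c1 = (L1/2)*cos(t1) = 2.95 * 0.2924 = 0.8625 m
Horizontal distance from joint 1 to link-2 COM:
  x_c2 = L1*cos(t1) + Lc2*cos(t1+t2)
       = 5.9*0.2924 + 1.0*0.9976 = 2.7226 m
tau1 = m1*g*x_c1 + m2*g*x_c2
     = 8*9.81*0.8625 + 5*9.81*2.7226
     = 67.6887 + 133.5414
     = 201.2302 Nm


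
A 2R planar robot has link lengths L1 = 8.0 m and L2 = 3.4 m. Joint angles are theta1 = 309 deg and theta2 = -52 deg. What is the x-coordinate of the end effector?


Convert angles to radians: theta1 = 5.3931, theta2 = -0.9076
x = L1*cos(theta1) + L2*cos(theta1+theta2)
x = 5.0346 + -0.7648
x = 4.2697


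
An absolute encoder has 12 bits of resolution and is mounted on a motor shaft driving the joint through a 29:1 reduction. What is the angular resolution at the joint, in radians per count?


counts = 2^12 = 4096
effective counts at joint = 4096 * 29 = 118784
resolution = 2*pi / 118784
= 5.2896e-05 rad/count


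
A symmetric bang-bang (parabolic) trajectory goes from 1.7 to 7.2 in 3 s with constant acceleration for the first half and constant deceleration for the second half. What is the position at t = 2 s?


Symmetric rest-to-rest: each phase covers (pf-p0)/2 in time T/2. 0.5*a*(T/2)^2 = (pf-p0)/2 => a = 4*(pf-p0)/T^2
a = 4*(7.2-1.7)/3^2 = 2.4444
t = 2 is in the deceleration phase (t > T/2).
p = pf - 0.5*a*(T-t)^2 = 7.2 - 0.5*2.4444*1^2
= 5.9778


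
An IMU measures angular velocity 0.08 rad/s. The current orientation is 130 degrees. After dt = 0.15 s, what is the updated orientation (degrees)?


delta_theta = w * dt = 0.08 * 0.15 = 0.012 rad
= 0.6875 deg
theta_new = 130 + 0.6875 = 130.6875 deg


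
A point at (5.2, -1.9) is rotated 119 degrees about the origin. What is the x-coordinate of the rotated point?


x' = x*cos(theta) - y*sin(theta)
cos(119 deg) = -0.4848, sin(119 deg) = 0.8746
x' = 5.2 * -0.4848 - -1.9 * 0.8746
= -2.521 - -1.6618
= -0.8592


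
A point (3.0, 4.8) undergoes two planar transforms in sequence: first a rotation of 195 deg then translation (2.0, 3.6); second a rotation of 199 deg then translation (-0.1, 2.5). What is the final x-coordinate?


After transform 1:
x1 = cos(195)*3.0 - sin(195)*4.8 + 2.0 = 0.3446
y1 = sin(195)*3.0 + cos(195)*4.8 + 3.6 = -1.8129
After transform 2:
x2 = cos(199)*0.3446 - sin(199)*-1.8129 + -0.1
= -1.016


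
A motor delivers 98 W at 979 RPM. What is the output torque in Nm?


omega = 979 * 2*pi/60 = 102.5206 rad/s
tau = P / omega = 98 / 102.5206
= 0.9559 Nm


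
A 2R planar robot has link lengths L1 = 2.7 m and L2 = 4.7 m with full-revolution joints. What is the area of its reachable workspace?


r_max = L1 + L2 = 7.4 m
r_min = |L1 - L2| = 2.0 m
Area = pi*(r_max^2 - r_min^2)
= pi*(54.76 - 4.0)
= pi * 50.76
= 159.4672 m^2


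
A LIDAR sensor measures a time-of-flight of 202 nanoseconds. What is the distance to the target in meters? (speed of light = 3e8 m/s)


tof = 202 ns = 2.02e-07 s
dist = c * tof / 2
= 3e8 * 2.02e-07 / 2
= 30.3 m


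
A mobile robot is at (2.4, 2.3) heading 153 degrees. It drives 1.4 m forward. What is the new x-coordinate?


x_new = x0 + d*cos(theta)
= 2.4 + 1.4*cos(153)
= 2.4 + -1.2474
= 1.1526


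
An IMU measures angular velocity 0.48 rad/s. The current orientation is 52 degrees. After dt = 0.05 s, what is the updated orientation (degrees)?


delta_theta = w * dt = 0.48 * 0.05 = 0.024 rad
= 1.3751 deg
theta_new = 52 + 1.3751 = 53.3751 deg


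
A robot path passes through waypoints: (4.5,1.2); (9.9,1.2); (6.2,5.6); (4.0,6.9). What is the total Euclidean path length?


Segment lengths:
  seg1 = sqrt((5.4)^2 + (0.0)^2) = 5.4
  seg2 = sqrt((-3.7)^2 + (4.4)^2) = 5.7489
  seg3 = sqrt((-2.2)^2 + (1.3)^2) = 2.5554
Total = 13.7043


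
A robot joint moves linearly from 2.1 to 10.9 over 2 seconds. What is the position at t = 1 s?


s = t/T = 1/2 = 0.5
p(t) = p0 + (pf-p0)*s
= 2.1 + (10.9 - 2.1) * 0.5
= 6.5


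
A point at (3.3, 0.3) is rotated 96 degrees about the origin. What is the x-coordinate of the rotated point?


x' = x*cos(theta) - y*sin(theta)
cos(96 deg) = -0.1045, sin(96 deg) = 0.9945
x' = 3.3 * -0.1045 - 0.3 * 0.9945
= -0.3449 - 0.2984
= -0.6433


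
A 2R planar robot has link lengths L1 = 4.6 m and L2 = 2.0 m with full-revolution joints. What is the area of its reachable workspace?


r_max = L1 + L2 = 6.6 m
r_min = |L1 - L2| = 2.6 m
Area = pi*(r_max^2 - r_min^2)
= pi*(43.56 - 6.76)
= pi * 36.8
= 115.6106 m^2


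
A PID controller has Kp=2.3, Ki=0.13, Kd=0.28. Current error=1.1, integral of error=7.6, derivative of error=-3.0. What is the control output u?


u = Kp*e + Ki*int(e) + Kd*de/dt
= 2.3*1.1 + 0.13*7.6 + 0.28*(-3.0)
= 2.53 + 0.988 + -0.84
= 2.678


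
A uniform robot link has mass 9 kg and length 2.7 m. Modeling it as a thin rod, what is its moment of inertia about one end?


I = (1/3) * m * L^2
= (1/3) * 9 * 2.7^2
= 0.333333 * 9 * 7.29
= 21.87 kg*m^2


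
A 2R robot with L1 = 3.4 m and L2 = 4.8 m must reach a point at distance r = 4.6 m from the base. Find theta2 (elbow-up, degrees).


cos(theta2) = (r^2 - L1^2 - L2^2) / (2*L1*L2)
cos(theta2) = (21.16 - 11.56 - 23.04) / 32.64
cos(theta2) = -0.411765
theta2 = 114.3157 degrees


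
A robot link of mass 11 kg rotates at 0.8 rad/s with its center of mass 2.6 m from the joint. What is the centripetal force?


F = m * omega^2 * r
= 11 * 0.8^2 * 2.6
= 11 * 0.64 * 2.6
= 18.304 N


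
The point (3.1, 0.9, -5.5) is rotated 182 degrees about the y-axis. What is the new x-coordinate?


Rotation about y-axis: x' = x*cos(theta) + z*sin(theta)
= 3.1 * -0.9994 + -5.5 * -0.0349
= -2.9062


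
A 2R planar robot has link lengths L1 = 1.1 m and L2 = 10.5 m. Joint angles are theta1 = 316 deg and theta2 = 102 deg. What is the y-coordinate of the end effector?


Convert angles to radians: theta1 = 5.5152, theta2 = 1.7802
y = L1*sin(theta1) + L2*sin(theta1+theta2)
y = -0.7641 + 8.9045
y = 8.1404


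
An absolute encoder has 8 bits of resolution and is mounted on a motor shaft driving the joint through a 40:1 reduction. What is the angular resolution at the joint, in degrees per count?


counts = 2^8 = 256
effective counts at joint = 256 * 40 = 10240
resolution = 360 / 10240
= 0.0352 deg/count


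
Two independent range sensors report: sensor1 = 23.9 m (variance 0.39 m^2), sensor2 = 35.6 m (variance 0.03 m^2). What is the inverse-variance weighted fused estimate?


w1 = (1/var1) / (1/var1 + 1/var2)
   = 2.5641 / (2.5641 + 33.3333) = 0.0714
w2 = 1 - w1 = 0.9286
fused = w1*s1 + w2*s2 = 1.7071 + 33.0571
= 34.7643 m


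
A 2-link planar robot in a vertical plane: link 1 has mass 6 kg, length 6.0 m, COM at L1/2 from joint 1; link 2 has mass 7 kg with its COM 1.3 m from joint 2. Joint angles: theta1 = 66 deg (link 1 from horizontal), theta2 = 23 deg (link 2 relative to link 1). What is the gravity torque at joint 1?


Horizontal distance from joint 1 to link-1 COM:
  x_c1 = (L1/2)*cos(t1) = 3.0 * 0.4067 = 1.2202 m
Horizontal distance from joint 1 to link-2 COM:
  x_c2 = L1*cos(t1) + Lc2*cos(t1+t2)
       = 6.0*0.4067 + 1.3*0.0175 = 2.4631 m
tau1 = m1*g*x_c1 + m2*g*x_c2
     = 6*9.81*1.2202 + 7*9.81*2.4631
     = 71.8216 + 169.1416
     = 240.9632 Nm


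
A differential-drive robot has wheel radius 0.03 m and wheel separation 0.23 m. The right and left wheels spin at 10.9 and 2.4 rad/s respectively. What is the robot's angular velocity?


vR = r*wR = 0.03*10.9 = 0.327 m/s
vL = r*wL = 0.03*2.4 = 0.072 m/s
v = (vR+vL)/2 = 0.1995 m/s
omega = (vR-vL)/L = 1.1087 rad/s
angular velocity = 1.1087 rad/s
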